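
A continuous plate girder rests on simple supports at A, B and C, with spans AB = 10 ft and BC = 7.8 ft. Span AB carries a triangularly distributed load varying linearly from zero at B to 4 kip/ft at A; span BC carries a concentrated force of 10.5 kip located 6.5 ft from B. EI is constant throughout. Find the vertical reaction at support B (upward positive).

R_B = 12.07 kip

Insert a hinge at B; M_B is the redundant, and each span becomes simply supported.
End slopes at the hinge B, treating each span as simply supported:
  span AB: triangular load, peak 4: 7w₀L³/(360EI) = 77.78/EI
  span BC: point load 10.5 at a = 6.5: Pab(L + b)/(6LEI) = 17.25/EI
  relative rotation θ_0 = (77.78 + 17.25)/EI = 95.03/EI
A unit hogging moment at B produces rotation L₁/(3EI) + L₂/(3EI) = 5.933/EI.
Compatibility: M_B·(L₁+L₂)/(3EI) = θ_0, giving M_B = 16.02 kip·ft (hogging).
Span AB, ΣM about A with M_B applied at B: R_B^{AB}·10 = 66.67 + 16.02, so R_B^{AB} = 8.268 kip and R_A = 20 − 8.268 = 11.73 kip.
Span BC, ΣM about C: R_B^{BC}·7.8 = 13.65 + 16.02, so R_B^{BC} = 3.803 kip and R_C = 10.5 − 3.803 = 6.697 kip.
R_B = 8.268 + 3.803 = 12.07 kip.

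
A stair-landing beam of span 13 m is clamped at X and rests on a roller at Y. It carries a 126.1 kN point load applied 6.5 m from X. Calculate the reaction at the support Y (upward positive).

R_Y = 39.41 kN

Release the roller at Y. Primary structure: cantilever fixed at X.
Primary-structure tip deflection at Y by superposition:
  point load 126.1 at a = 6.5: Pa²(3L − a)/(6EI) = 28859/EI
Tip deflection under a unit load at Y: L³/(3EI) = 732.3/EI.
Compatibility at Y: δ_0 − R_Y·δ_{YY} = 0, so R_Y = 28859/732.3 = 39.41 kN.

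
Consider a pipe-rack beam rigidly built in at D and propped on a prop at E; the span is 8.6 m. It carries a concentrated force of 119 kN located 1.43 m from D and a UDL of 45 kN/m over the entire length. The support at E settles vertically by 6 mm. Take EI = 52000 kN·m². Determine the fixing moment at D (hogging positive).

M_D = 558.8 kN·m

Remove the prop at E; the released (primary) structure is a cantilever built in at D.
Downward deflection at the released point E due to the loads:
  point load 119 at a = 1.43: Pa²(3L − a)/(6EI) = 988.4/EI
  UDL 45: wL⁴/(8EI) = 30769/EI
  δ_0 = 31758/EI
Tip deflection under a unit load at E: L³/(3EI) = 212/EI.
With EI = 52000 kN·m²: δ_0 = 0.61072 m and δ_{EE} = 0.004077 m/kN.
Compatibility — the beam at E must follow the support down by 0.006 m: δ_0 − R_E·δ_{EE} = 0.006, so R_E = (0.61072 − 0.006)/0.004077 = 148.3 kN.
Moment equilibrium about D: M_D = Σ(load moments about D) − R_E·L = 1834 − 148.3×8.6 = 558.8 kN·m.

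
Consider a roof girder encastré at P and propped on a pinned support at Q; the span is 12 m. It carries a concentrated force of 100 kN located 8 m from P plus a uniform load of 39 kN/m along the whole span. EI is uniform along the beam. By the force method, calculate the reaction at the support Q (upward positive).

R_Q = 227.4 kN

Choose R_Q as the redundant. The primary structure is the cantilever fixed at P.
Downward deflection at the released point Q due to the loads:
  point load 100 at a = 8: Pa²(3L − a)/(6EI) = 29867/EI
  UDL 39: wL⁴/(8EI) = 101088/EI
  δ_0 = 130955/EI
Tip deflection under a unit load at Q: L³/(3EI) = 576/EI.
Compatibility at Q: δ_0 − R_Q·δ_{QQ} = 0, so R_Q = 130955/576 = 227.4 kN.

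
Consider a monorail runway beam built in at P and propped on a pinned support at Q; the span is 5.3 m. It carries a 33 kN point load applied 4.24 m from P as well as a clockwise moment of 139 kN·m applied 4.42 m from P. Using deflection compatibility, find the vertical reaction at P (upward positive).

R_P = -28.49 kN

Take the reaction at Q as the redundant and release it; the primary structure is a cantilever fixed at P.
Downward deflection at the released point Q due to the loads:
  point load 33 at a = 4.24: Pa²(3L − a)/(6EI) = 1153/EI
  clockwise couple 139 at a = 4.42: M₀a(2L − a)/(2EI) = 1898/EI
  δ_0 = 3051/EI
Tip deflection under a unit load at Q: L³/(3EI) = 49.63/EI.
Compatibility at Q: δ_0 − R_Q·δ_{QQ} = 0, so R_Q = 3051/49.63 = 61.49 kN.
Vertical equilibrium: R_P = ΣP − R_Q = 33 − 61.49 = -28.49 kN.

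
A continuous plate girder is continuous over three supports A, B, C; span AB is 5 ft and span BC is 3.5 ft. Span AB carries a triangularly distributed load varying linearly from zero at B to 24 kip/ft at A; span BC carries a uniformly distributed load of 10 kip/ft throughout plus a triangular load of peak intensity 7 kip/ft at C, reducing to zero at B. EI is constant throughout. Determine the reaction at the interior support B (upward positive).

R_B = 55.65 kip

Release continuity at B by inserting a hinge; the redundant is the internal moment M_B. The primary structure is two simply-supported spans AB and BC.
Rotations at B on the released spans (each span's end-slope, ×1/EI):
  span AB: triangular load, peak 24: 7w₀L³/(360EI) = 58.33/EI
  span BC: UDL 10: wL³/(24EI) = 17.86/EI
  span BC: triangular load, peak 7: 7w₀L³/(360EI) = 5.836/EI
  relative rotation θ_0 = (58.33 + 23.7)/EI = 82.03/EI
A unit hogging moment at B produces rotation L₁/(3EI) + L₂/(3EI) = 2.833/EI.
Compatibility: M_B·(L₁+L₂)/(3EI) = θ_0, giving M_B = 28.95 kip·ft (hogging).
Span AB, ΣM about A with M_B applied at B: R_B^{AB}·5 = 100 + 28.95, so R_B^{AB} = 25.79 kip and R_A = 60 − 25.79 = 34.21 kip.
Span BC, ΣM about C: R_B^{BC}·3.5 = 75.54 + 28.95, so R_B^{BC} = 29.86 kip and R_C = 47.25 − 29.86 = 17.39 kip.
R_B = 25.79 + 29.86 = 55.65 kip.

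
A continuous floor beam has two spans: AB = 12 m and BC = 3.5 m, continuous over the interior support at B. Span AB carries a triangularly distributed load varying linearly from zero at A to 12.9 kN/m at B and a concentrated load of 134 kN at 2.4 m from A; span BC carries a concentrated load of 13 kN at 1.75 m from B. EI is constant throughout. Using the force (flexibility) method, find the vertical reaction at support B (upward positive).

Release continuity at B by inserting a hinge; the redundant is the internal moment M_B. The primary structure is two simply-supported spans AB and BC.
Discontinuity in slope at B on the released structure — sum the simple-span end rotations:
  span AB: triangular load, peak 12.9: w₀L³/(45EI) = 495.4/EI
  span AB: point load 134 at a = 2.4: Pab(L + a)/(6LEI) = 617.5/EI
  span BC: point load 13 at a = 1.75: Pab(L + b)/(6LEI) = 9.953/EI
  relative rotation θ_0 = (1113 + 9.953)/EI = 1123/EI
A unit hogging moment at B produces rotation L₁/(3EI) + L₂/(3EI) = 5.167/EI.
Compatibility: M_B·(L₁+L₂)/(3EI) = θ_0, giving M_B = 217.3 kN·m (hogging).
Span AB, ΣM about A with M_B applied at B: R_B^{AB}·12 = 940.8 + 217.3, so R_B^{AB} = 96.51 kN and R_A = 211.4 − 96.51 = 114.9 kN.
Span BC, ΣM about C: R_B^{BC}·3.5 = 22.75 + 217.3, so R_B^{BC} = 68.59 kN and R_C = 13 − 68.59 = -55.59 kN.
R_B = 96.51 + 68.59 = 165.1 kN.

R_B = 165.1 kN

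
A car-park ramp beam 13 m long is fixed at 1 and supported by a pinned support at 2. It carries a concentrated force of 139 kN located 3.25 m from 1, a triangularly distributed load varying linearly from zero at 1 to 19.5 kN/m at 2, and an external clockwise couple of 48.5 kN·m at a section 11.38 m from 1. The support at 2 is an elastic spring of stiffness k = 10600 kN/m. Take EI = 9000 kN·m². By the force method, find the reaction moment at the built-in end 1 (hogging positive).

M_1 = 466.9 kN·m

Take the reaction at 2 as the redundant and release it; the primary structure is a cantilever fixed at 1.
Downward deflection at the released point 2 due to the loads:
  point load 139 at a = 3.25: Pa²(3L − a)/(6EI) = 8748/EI
  triangular load, peak 19.5 at the free end: 11w₀L⁴/(120EI) = 51053/EI
  clockwise couple 48.5 at a = 11.38: M₀a(2L − a)/(2EI) = 4035/EI
  δ_0 = 63835/EI
Tip deflection under a unit load at 2: L³/(3EI) = 732.3/EI.
With EI = 9000 kN·m²: δ_0 = 7.0928 m and δ_{22} = 0.08137 m/kN.
Compatibility — the spring shortens by R_2/k under the reaction it provides: δ_0 − R_2·δ_{22} = R_2/k. With 1/k = 0.000094 m/kN, R_2 = δ_0 / (δ_{22} + 1/k) = 7.0928 / (0.08137 + 0.000094) = 87.07 kN.
Moment equilibrium about 1: M_1 = Σ(load moments about 1) − R_2·L = 1599 − 87.07×13 = 466.9 kN·m.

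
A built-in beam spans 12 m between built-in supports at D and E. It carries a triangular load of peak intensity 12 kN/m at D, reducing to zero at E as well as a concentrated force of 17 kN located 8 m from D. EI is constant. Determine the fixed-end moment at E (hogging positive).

Release both end moments; the primary structure is a simply-supported span DE with redundants M_D and M_E.
Simple-span end rotations at D and E under the given loads:
  at D: triangular load, peak 12: w₀L³/(45EI) = 460.8/EI
  at E: triangular load, peak 12: 7w₀L³/(360EI) = 403.2/EI
  at D: point load 17 at a = 8: Pab(L + b)/(6LEI) = 120.9/EI
  at E: point load 17 at a = 8: Pab(L + a)/(6LEI) = 151.1/EI
  θ_D0 = 581.7/EI,  θ_E0 = 554.3/EI
Flexibility coefficients: a unit moment at one end gives L/(3EI) there and L/(6EI) at the far end, so f₁₁ = f₂₂ = 4/EI and f₁₂ = f₂₁ = 2/EI.
Compatibility — zero rotation at each built-in end:
  4 M_D + 2 M_E = 581.7
  2 M_D + 4 M_E = 554.3
Solving the pair gives M_D = 101.5 kN·m and M_E = 87.82 kN·m (hogging).

M_E = 87.82 kN·m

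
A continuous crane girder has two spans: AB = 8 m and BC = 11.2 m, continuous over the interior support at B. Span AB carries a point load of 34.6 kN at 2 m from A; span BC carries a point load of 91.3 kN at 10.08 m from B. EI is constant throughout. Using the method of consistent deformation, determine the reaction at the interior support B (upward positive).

R_B = 27 kN

Insert a hinge at B; M_B is the redundant, and each span becomes simply supported.
Rotations at B on the released spans (each span's end-slope, ×1/EI):
  span AB: point load 34.6 at a = 2: Pab(L + a)/(6LEI) = 86.5/EI
  span BC: point load 91.3 at a = 10.08: Pab(L + b)/(6LEI) = 189/EI
  relative rotation θ_0 = (86.5 + 189)/EI = 275.5/EI
A unit hogging moment at B produces rotation L₁/(3EI) + L₂/(3EI) = 6.4/EI.
Compatibility: M_B·(L₁+L₂)/(3EI) = θ_0, giving M_B = 43.04 kN·m (hogging).
Span AB, ΣM about A with M_B applied at B: R_B^{AB}·8 = 69.2 + 43.04, so R_B^{AB} = 14.03 kN and R_A = 34.6 − 14.03 = 20.57 kN.
Span BC, ΣM about C: R_B^{BC}·11.2 = 102.3 + 43.04, so R_B^{BC} = 12.97 kN and R_C = 91.3 − 12.97 = 78.33 kN.
R_B = 14.03 + 12.97 = 27 kN.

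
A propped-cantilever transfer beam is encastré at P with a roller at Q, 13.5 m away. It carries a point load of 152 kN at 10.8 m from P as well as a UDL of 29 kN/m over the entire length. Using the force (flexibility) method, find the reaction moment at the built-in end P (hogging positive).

Take the reaction at Q as the redundant and release it; the primary structure is a cantilever fixed at P.
Downward deflection at the released point Q due to the loads:
  point load 152 at a = 10.8: Pa²(3L − a)/(6EI) = 87760/EI
  UDL 29: wL⁴/(8EI) = 120405/EI
  δ_0 = 208165/EI
Flexibility coefficient — unit upward force at Q: δ_{QQ} = L³/(3EI) = 820.1/EI.
Compatibility at Q: δ_0 − R_Q·δ_{QQ} = 0, so R_Q = 208165/820.1 = 253.8 kN.
Moment equilibrium about P: M_P = Σ(load moments about P) − R_Q·L = 4284 − 253.8×13.5 = 857.6 kN·m.

M_P = 857.6 kN·m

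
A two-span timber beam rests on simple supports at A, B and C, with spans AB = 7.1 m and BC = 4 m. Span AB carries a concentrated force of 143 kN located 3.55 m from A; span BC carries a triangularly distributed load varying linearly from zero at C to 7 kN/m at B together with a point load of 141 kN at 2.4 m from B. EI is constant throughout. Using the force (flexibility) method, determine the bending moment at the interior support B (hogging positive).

Take M_B as the redundant. Released structure: two simple spans AB and BC with a hinge at B.
Discontinuity in slope at B on the released structure — sum the simple-span end rotations:
  span AB: point load 143 at a = 3.55: Pab(L + a)/(6LEI) = 450.5/EI
  span BC: triangular load, peak 7: w₀L³/(45EI) = 9.956/EI
  span BC: point load 141 at a = 2.4: Pab(L + b)/(6LEI) = 126.3/EI
  relative rotation θ_0 = (450.5 + 136.3)/EI = 586.8/EI
A unit hogging moment at B produces rotation L₁/(3EI) + L₂/(3EI) = 3.7/EI.
Compatibility: M_B·(L₁+L₂)/(3EI) = θ_0, giving M_B = 158.6 kN·m (hogging).

M_B = 158.6 kN·m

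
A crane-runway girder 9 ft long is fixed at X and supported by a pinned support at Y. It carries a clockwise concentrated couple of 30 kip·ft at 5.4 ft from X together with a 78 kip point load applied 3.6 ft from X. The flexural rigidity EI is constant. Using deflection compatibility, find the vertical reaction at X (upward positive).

Release the roller at Y. Primary structure: cantilever fixed at X.
Free-end deflection of the primary structure under the applied loading (downward +):
  clockwise couple 30 at a = 5.4: M₀a(2L − a)/(2EI) = 1021/EI
  point load 78 at a = 3.6: Pa²(3L − a)/(6EI) = 3942/EI
  δ_0 = 4963/EI
Tip deflection under a unit load at Y: L³/(3EI) = 243/EI.
The prop prevents deflection at Y: R_Y = δ_0/δ_{YY} = 4963/243 = 20.42 kip.
Vertical equilibrium: R_X = ΣP − R_Y = 78 − 20.42 = 57.58 kip.

R_X = 57.58 kip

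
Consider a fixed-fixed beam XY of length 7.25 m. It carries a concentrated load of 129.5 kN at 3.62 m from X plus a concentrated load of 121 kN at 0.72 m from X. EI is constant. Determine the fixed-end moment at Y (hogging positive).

M_Y = 125 kN·m

Release both end moments; the primary structure is a simply-supported span XY with redundants M_X and M_Y.
End rotations of the released simple span under the applied load (×1/EI):
  at X: point load 129.5 at a = 3.62: Pab(L + b)/(6LEI) = 425.6/EI
  at Y: point load 129.5 at a = 3.62: Pab(L + a)/(6LEI) = 425.2/EI
  at X: point load 121 at a = 0.72: Pab(L + b)/(6LEI) = 180.2/EI
  at Y: point load 121 at a = 0.72: Pab(L + a)/(6LEI) = 104.2/EI
  θ_X0 = 605.8/EI,  θ_Y0 = 529.5/EI
Flexibility coefficients: a unit moment at one end gives L/(3EI) there and L/(6EI) at the far end, so f₁₁ = f₂₂ = 2.417/EI and f₁₂ = f₂₁ = 1.208/EI.
Compatibility — zero rotation at each built-in end:
  2.417 M_X + 1.208 M_Y = 605.8
  1.208 M_X + 2.417 M_Y = 529.5
Solving the pair gives M_X = 188.2 kN·m and M_Y = 125 kN·m (hogging).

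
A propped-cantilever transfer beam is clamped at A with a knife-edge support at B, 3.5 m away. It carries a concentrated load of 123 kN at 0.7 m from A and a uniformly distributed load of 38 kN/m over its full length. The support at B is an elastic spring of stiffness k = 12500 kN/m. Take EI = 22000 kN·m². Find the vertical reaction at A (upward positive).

R_A = 205.5 kN

Remove the prop at B; the released (primary) structure is a cantilever built in at A.
Primary-structure tip deflection at B by superposition:
  point load 123 at a = 0.7: Pa²(3L − a)/(6EI) = 98.44/EI
  UDL 38: wL⁴/(8EI) = 712.8/EI
  δ_0 = 811.2/EI
Flexibility coefficient — unit upward force at B: δ_{BB} = L³/(3EI) = 14.29/EI.
With EI = 22000 kN·m²: δ_0 = 0.036874 m and δ_{BB} = 0.00065 m/kN.
Compatibility — the spring shortens by R_B/k under the reaction it provides: δ_0 − R_B·δ_{BB} = R_B/k. With 1/k = 0.00008 m/kN, R_B = δ_0 / (δ_{BB} + 1/k) = 0.036874 / (0.00065 + 0.00008) = 50.54 kN.
Vertical equilibrium: R_A = ΣP − R_B = 256 − 50.54 = 205.5 kN.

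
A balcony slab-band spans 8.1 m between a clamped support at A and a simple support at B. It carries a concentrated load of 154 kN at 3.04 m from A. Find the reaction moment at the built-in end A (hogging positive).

M_A = 237.6 kN·m

Remove the prop at B; the released (primary) structure is a cantilever built in at A.
Deflection at B on the released cantilever, summing each load's contribution:
  point load 154 at a = 3.04: Pa²(3L − a)/(6EI) = 5043/EI
Tip deflection under a unit load at B: L³/(3EI) = 177.1/EI.
The prop prevents deflection at B: R_B = δ_0/δ_{BB} = 5043/177.1 = 28.47 kN.
Moment equilibrium about A: M_A = Σ(load moments about A) − R_B·L = 468.2 − 28.47×8.1 = 237.6 kN·m.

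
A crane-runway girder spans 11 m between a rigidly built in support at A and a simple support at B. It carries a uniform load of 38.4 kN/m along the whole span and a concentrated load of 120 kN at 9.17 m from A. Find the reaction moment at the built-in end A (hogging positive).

M_A = 687.6 kN·m

Take the reaction at B as the redundant and release it; the primary structure is a cantilever fixed at A.
Deflection at B on the released cantilever, summing each load's contribution:
  UDL 38.4: wL⁴/(8EI) = 70277/EI
  point load 120 at a = 9.17: Pa²(3L − a)/(6EI) = 40077/EI
  δ_0 = 110354/EI
Flexibility coefficient — unit upward force at B: δ_{BB} = L³/(3EI) = 443.7/EI.
Compatibility at B: δ_0 − R_B·δ_{BB} = 0, so R_B = 110354/443.7 = 248.7 kN.
Moment equilibrium about A: M_A = Σ(load moments about A) − R_B·L = 3424 − 248.7×11 = 687.6 kN·m.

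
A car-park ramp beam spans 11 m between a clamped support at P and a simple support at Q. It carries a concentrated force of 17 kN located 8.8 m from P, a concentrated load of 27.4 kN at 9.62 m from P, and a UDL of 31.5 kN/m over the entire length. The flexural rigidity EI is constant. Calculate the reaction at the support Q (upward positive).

R_Q = 164.2 kN

Take the reaction at Q as the redundant and release it; the primary structure is a cantilever fixed at P.
Primary-structure tip deflection at Q by superposition:
  point load 17 at a = 8.8: Pa²(3L − a)/(6EI) = 5310/EI
  point load 27.4 at a = 9.62: Pa²(3L − a)/(6EI) = 9881/EI
  UDL 31.5: wL⁴/(8EI) = 57649/EI
  δ_0 = 72840/EI
Flexibility coefficient — unit upward force at Q: δ_{QQ} = L³/(3EI) = 443.7/EI.
The prop prevents deflection at Q: R_Q = δ_0/δ_{QQ} = 72840/443.7 = 164.2 kN.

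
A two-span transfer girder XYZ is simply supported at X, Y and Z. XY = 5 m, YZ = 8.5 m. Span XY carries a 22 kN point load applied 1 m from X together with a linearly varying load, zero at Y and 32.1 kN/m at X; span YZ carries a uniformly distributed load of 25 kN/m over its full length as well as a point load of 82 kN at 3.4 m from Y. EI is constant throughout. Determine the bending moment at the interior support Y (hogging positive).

Release continuity at Y by inserting a hinge; the redundant is the internal moment M_Y. The primary structure is two simply-supported spans XY and YZ.
Discontinuity in slope at Y on the released structure — sum the simple-span end rotations:
  span XY: point load 22 at a = 1: Pab(L + a)/(6LEI) = 17.6/EI
  span XY: triangular load, peak 32.1: 7w₀L³/(360EI) = 78.02/EI
  span YZ: UDL 25: wL³/(24EI) = 639.7/EI
  span YZ: point load 82 at a = 3.4: Pab(L + b)/(6LEI) = 379.2/EI
  relative rotation θ_0 = (95.62 + 1019)/EI = 1115/EI
A unit hogging moment at Y produces rotation L₁/(3EI) + L₂/(3EI) = 4.5/EI.
Slope continuity at Y: θ_0 = M_Y·4.5/EI, so M_Y = 1115/4.5 = 247.7 kN·m (hogging).

M_Y = 247.7 kN·m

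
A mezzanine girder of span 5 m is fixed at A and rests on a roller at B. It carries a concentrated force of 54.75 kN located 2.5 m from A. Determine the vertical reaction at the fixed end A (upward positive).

Choose R_B as the redundant. The primary structure is the cantilever fixed at A.
Deflection at B on the released cantilever, summing each load's contribution:
  point load 54.75 at a = 2.5: Pa²(3L − a)/(6EI) = 712.9/EI
Flexibility coefficient — unit upward force at B: δ_{BB} = L³/(3EI) = 41.67/EI.
Compatibility at B: δ_0 − R_B·δ_{BB} = 0, so R_B = 712.9/41.67 = 17.11 kN.
Vertical equilibrium: R_A = ΣP − R_B = 54.75 − 17.11 = 37.64 kN.

R_A = 37.64 kN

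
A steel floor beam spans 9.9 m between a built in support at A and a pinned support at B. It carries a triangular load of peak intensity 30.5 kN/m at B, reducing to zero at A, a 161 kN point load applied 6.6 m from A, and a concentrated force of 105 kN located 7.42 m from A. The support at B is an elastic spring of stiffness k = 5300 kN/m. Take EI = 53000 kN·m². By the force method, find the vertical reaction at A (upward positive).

R_A = 191.1 kN

Choose R_B as the redundant. The primary structure is the cantilever fixed at A.
Downward deflection at the released point B due to the loads:
  triangular load, peak 30.5 at the free end: 11w₀L⁴/(120EI) = 26857/EI
  point load 161 at a = 6.6: Pa²(3L − a)/(6EI) = 27001/EI
  point load 105 at a = 7.42: Pa²(3L − a)/(6EI) = 21466/EI
  δ_0 = 75324/EI
Tip deflection under a unit load at B: L³/(3EI) = 323.4/EI.
With EI = 53000 kN·m²: δ_0 = 1.4212 m and δ_{BB} = 0.006103 m/kN.
Compatibility — the spring shortens by R_B/k under the reaction it provides: δ_0 − R_B·δ_{BB} = R_B/k. With 1/k = 0.000189 m/kN, R_B = δ_0 / (δ_{BB} + 1/k) = 1.4212 / (0.006103 + 0.000189) = 225.9 kN.
Vertical equilibrium: R_A = ΣP − R_B = 417 − 225.9 = 191.1 kN.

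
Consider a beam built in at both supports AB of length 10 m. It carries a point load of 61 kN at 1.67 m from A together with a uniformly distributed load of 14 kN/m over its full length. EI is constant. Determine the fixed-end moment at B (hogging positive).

M_B = 130.8 kN·m

Release both end moments; the primary structure is a simply-supported span AB with redundants M_A and M_B.
End rotations of the released simple span under the applied load (×1/EI):
  at A: point load 61 at a = 1.67: Pab(L + b)/(6LEI) = 259.2/EI
  at B: point load 61 at a = 1.67: Pab(L + a)/(6LEI) = 165/EI
  at A: UDL 14: wL³/(24EI) = 583.3/EI
  at B: UDL 14: wL³/(24EI) = 583.3/EI
  θ_A0 = 842.6/EI,  θ_B0 = 748.4/EI
Flexibility coefficients: a unit moment at one end gives L/(3EI) there and L/(6EI) at the far end, so f₁₁ = f₂₂ = 3.333/EI and f₁₂ = f₂₁ = 1.667/EI.
Compatibility — zero rotation at each built-in end:
  3.333 M_A + 1.667 M_B = 842.6
  1.667 M_A + 3.333 M_B = 748.4
Solving the pair gives M_A = 187.4 kN·m and M_B = 130.8 kN·m (hogging).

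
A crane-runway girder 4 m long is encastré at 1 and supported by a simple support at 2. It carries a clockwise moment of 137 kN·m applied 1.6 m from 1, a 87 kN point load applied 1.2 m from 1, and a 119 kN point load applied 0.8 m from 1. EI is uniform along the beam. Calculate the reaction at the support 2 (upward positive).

R_2 = 50.11 kN

Choose R_2 as the redundant. The primary structure is the cantilever fixed at 1.
Downward deflection at the released point 2 due to the loads:
  clockwise couple 137 at a = 1.6: M₀a(2L − a)/(2EI) = 701.4/EI
  point load 87 at a = 1.2: Pa²(3L − a)/(6EI) = 225.5/EI
  point load 119 at a = 0.8: Pa²(3L − a)/(6EI) = 142.2/EI
  δ_0 = 1069/EI
Flexibility coefficient — unit upward force at 2: δ_{22} = L³/(3EI) = 21.33/EI.
The prop prevents deflection at 2: R_2 = δ_0/δ_{22} = 1069/21.33 = 50.11 kN.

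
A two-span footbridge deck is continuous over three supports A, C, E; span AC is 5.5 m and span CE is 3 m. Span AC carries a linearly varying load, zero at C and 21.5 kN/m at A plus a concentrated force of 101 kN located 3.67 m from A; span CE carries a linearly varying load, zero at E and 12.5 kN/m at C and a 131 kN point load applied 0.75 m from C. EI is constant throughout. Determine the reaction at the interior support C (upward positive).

R_C = 257.9 kN

Take M_C as the redundant. Released structure: two simple spans AC and CE with a hinge at C.
End slopes at the hinge C, treating each span as simply supported:
  span AC: triangular load, peak 21.5: 7w₀L³/(360EI) = 69.55/EI
  span AC: point load 101 at a = 3.67: Pab(L + a)/(6LEI) = 188.5/EI
  span CE: triangular load, peak 12.5: w₀L³/(45EI) = 7.5/EI
  span CE: point load 131 at a = 0.75: Pab(L + b)/(6LEI) = 64.48/EI
  relative rotation θ_0 = (258 + 71.98)/EI = 330/EI
A unit hogging moment at C produces rotation L₁/(3EI) + L₂/(3EI) = 2.833/EI.
Slope continuity at C: θ_0 = M_C·2.833/EI, so M_C = 330/2.833 = 116.5 kN·m (hogging).
Span AC, ΣM about A with M_C applied at C: R_C^{AC}·5.5 = 479.1 + 116.5, so R_C^{AC} = 108.3 kN and R_A = 160.1 − 108.3 = 51.84 kN.
Span CE, ΣM about E: R_C^{CE}·3 = 332.2 + 116.5, so R_C^{CE} = 149.6 kN and R_E = 149.8 − 149.6 = 0.1738 kN.
R_C = 108.3 + 149.6 = 257.9 kN.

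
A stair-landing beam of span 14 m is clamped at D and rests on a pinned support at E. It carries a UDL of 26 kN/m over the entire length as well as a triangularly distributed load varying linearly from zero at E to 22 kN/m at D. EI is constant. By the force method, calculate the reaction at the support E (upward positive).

Release the roller at E. Primary structure: cantilever fixed at D.
Primary-structure tip deflection at E by superposition:
  UDL 26: wL⁴/(8EI) = 124852/EI
  triangular load, peak 22 at the fixed end: w₀L⁴/(30EI) = 28172/EI
  δ_0 = 153024/EI
Flexibility coefficient — unit upward force at E: δ_{EE} = L³/(3EI) = 914.7/EI.
Compatibility at E: δ_0 − R_E·δ_{EE} = 0, so R_E = 153024/914.7 = 167.3 kN.

R_E = 167.3 kN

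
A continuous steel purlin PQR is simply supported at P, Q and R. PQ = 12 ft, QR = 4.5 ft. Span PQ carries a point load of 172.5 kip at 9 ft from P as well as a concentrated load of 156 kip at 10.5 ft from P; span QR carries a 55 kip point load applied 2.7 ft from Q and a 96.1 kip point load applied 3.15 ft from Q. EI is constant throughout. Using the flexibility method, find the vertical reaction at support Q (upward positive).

Insert a hinge at Q; M_Q is the redundant, and each span becomes simply supported.
Rotations at Q on the released spans (each span's end-slope, ×1/EI):
  span PQ: point load 172.5 at a = 9: Pab(L + a)/(6LEI) = 1358/EI
  span PQ: point load 156 at a = 10.5: Pab(L + a)/(6LEI) = 767.8/EI
  span QR: point load 55 at a = 2.7: Pab(L + b)/(6LEI) = 62.37/EI
  span QR: point load 96.1 at a = 3.15: Pab(L + b)/(6LEI) = 88.54/EI
  relative rotation θ_0 = (2126 + 150.9)/EI = 2277/EI
A unit hogging moment at Q produces rotation L₁/(3EI) + L₂/(3EI) = 5.5/EI.
Slope continuity at Q: θ_0 = M_Q·5.5/EI, so M_Q = 2277/5.5 = 414 kip·ft (hogging).
Span PQ, ΣM about P with M_Q applied at Q: R_Q^{PQ}·12 = 3190 + 414, so R_Q^{PQ} = 300.4 kip and R_P = 328.5 − 300.4 = 28.12 kip.
Span QR, ΣM about R: R_Q^{QR}·4.5 = 228.7 + 414, so R_Q^{QR} = 142.8 kip and R_R = 151.1 − 142.8 = 8.263 kip.
R_Q = 300.4 + 142.8 = 443.2 kip.

R_Q = 443.2 kip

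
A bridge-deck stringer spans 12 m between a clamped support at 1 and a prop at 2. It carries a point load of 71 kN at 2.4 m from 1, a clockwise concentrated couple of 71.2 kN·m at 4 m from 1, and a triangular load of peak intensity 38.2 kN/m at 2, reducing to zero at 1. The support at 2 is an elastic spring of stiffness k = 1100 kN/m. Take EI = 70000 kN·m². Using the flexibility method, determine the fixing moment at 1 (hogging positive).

Choose R_2 as the redundant. The primary structure is the cantilever fixed at 1.
Downward deflection at the released point 2 due to the loads:
  point load 71 at a = 2.4: Pa²(3L − a)/(6EI) = 2290/EI
  clockwise couple 71.2 at a = 4: M₀a(2L − a)/(2EI) = 2848/EI
  triangular load, peak 38.2 at the free end: 11w₀L⁴/(120EI) = 72611/EI
  δ_0 = 77749/EI
Flexibility coefficient — unit upward force at 2: δ_{22} = L³/(3EI) = 576/EI.
With EI = 70000 kN·m²: δ_0 = 1.1107 m and δ_{22} = 0.008229 m/kN.
Compatibility — the spring shortens by R_2/k under the reaction it provides: δ_0 − R_2·δ_{22} = R_2/k. With 1/k = 0.000909 m/kN, R_2 = δ_0 / (δ_{22} + 1/k) = 1.1107 / (0.008229 + 0.000909) = 121.6 kN.
Moment equilibrium about 1: M_1 = Σ(load moments about 1) − R_2·L = 2075 − 121.6×12 = 616.6 kN·m.

M_1 = 616.6 kN·m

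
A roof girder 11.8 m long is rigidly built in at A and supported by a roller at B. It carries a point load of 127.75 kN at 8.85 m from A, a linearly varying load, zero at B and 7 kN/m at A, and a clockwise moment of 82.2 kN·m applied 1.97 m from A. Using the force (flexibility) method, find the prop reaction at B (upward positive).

Take the reaction at B as the redundant and release it; the primary structure is a cantilever fixed at A.
Free-end deflection of the primary structure under the applied loading (downward +):
  point load 127.75 at a = 8.85: Pa²(3L − a)/(6EI) = 44275/EI
  triangular load, peak 7 at the fixed end: w₀L⁴/(30EI) = 4524/EI
  clockwise couple 82.2 at a = 1.97: M₀a(2L − a)/(2EI) = 1751/EI
  δ_0 = 50550/EI
Tip deflection under a unit load at B: L³/(3EI) = 547.7/EI.
The prop prevents deflection at B: R_B = δ_0/δ_{BB} = 50550/547.7 = 92.3 kN.

R_B = 92.3 kN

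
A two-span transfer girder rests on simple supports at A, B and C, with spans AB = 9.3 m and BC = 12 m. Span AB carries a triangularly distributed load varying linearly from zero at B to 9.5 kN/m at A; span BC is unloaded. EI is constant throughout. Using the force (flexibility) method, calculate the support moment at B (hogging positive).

M_B = 20.93 kN·m

Take M_B as the redundant. Released structure: two simple spans AB and BC with a hinge at B.
Discontinuity in slope at B on the released structure — sum the simple-span end rotations:
  span AB: triangular load, peak 9.5: 7w₀L³/(360EI) = 148.6/EI
  relative rotation θ_0 = (148.6 + 0)/EI = 148.6/EI
A unit hogging moment at B produces rotation L₁/(3EI) + L₂/(3EI) = 7.1/EI.
Compatibility: M_B·(L₁+L₂)/(3EI) = θ_0, giving M_B = 20.93 kN·m (hogging).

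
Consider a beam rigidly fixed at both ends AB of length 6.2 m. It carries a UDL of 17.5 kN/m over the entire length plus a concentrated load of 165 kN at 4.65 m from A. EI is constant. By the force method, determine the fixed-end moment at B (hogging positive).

M_B = 199.9 kN·m

Release both end moments; the primary structure is a simply-supported span AB with redundants M_A and M_B.
On the primary (simply-supported) span, the end slopes from the loading are:
  at A: UDL 17.5: wL³/(24EI) = 173.8/EI
  at B: UDL 17.5: wL³/(24EI) = 173.8/EI
  at A: point load 165 at a = 4.65: Pab(L + b)/(6LEI) = 247.8/EI
  at B: point load 165 at a = 4.65: Pab(L + a)/(6LEI) = 346.9/EI
  θ_A0 = 421.5/EI,  θ_B0 = 520.6/EI
Flexibility coefficients: a unit moment at one end gives L/(3EI) there and L/(6EI) at the far end, so f₁₁ = f₂₂ = 2.067/EI and f₁₂ = f₂₁ = 1.033/EI.
Compatibility — zero rotation at each built-in end:
  2.067 M_A + 1.033 M_B = 421.5
  1.033 M_A + 2.067 M_B = 520.6
Solving the pair gives M_A = 104 kN·m and M_B = 199.9 kN·m (hogging).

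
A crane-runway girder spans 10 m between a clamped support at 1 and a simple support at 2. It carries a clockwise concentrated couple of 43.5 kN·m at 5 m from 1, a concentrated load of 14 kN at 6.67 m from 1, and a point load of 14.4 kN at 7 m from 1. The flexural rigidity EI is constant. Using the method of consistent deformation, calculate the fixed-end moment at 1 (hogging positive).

Remove the prop at 2; the released (primary) structure is a cantilever built in at 1.
Free-end deflection of the primary structure under the applied loading (downward +):
  clockwise couple 43.5 at a = 5: M₀a(2L − a)/(2EI) = 1631/EI
  point load 14 at a = 6.67: Pa²(3L − a)/(6EI) = 2422/EI
  point load 14.4 at a = 7: Pa²(3L − a)/(6EI) = 2705/EI
  δ_0 = 6758/EI
Flexibility coefficient — unit upward force at 2: δ_{22} = L³/(3EI) = 333.3/EI.
The prop prevents deflection at 2: R_2 = δ_0/δ_{22} = 6758/333.3 = 20.27 kN.
Moment equilibrium about 1: M_1 = Σ(load moments about 1) − R_2·L = 237.7 − 20.27×10 = 34.94 kN·m.

M_1 = 34.94 kN·m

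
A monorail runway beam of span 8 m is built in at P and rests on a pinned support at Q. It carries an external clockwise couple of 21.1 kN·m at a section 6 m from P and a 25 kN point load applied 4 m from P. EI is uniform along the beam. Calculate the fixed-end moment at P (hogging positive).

Release the roller at Q. Primary structure: cantilever fixed at P.
Free-end deflection of the primary structure under the applied loading (downward +):
  clockwise couple 21.1 at a = 6: M₀a(2L − a)/(2EI) = 633/EI
  point load 25 at a = 4: Pa²(3L − a)/(6EI) = 1333/EI
  δ_0 = 1966/EI
Tip deflection under a unit load at Q: L³/(3EI) = 170.7/EI.
The prop prevents deflection at Q: R_Q = δ_0/δ_{QQ} = 1966/170.7 = 11.52 kN.
Moment equilibrium about P: M_P = Σ(load moments about P) − R_Q·L = 121.1 − 11.52×8 = 28.93 kN·m.

M_P = 28.93 kN·m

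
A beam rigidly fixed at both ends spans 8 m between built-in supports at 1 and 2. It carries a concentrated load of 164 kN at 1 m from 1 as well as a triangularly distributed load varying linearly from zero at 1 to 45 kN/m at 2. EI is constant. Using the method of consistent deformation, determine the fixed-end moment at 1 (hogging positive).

M_1 = 221.6 kN·m

Release both end moments; the primary structure is a simply-supported span 12 with redundants M_1 and M_2.
End rotations of the released simple span under the applied load (×1/EI):
  at 1: point load 164 at a = 1: Pab(L + b)/(6LEI) = 358.8/EI
  at 2: point load 164 at a = 1: Pab(L + a)/(6LEI) = 215.2/EI
  at 1: triangular load, peak 45: 7w₀L³/(360EI) = 448/EI
  at 2: triangular load, peak 45: w₀L³/(45EI) = 512/EI
  θ_10 = 806.8/EI,  θ_20 = 727.2/EI
Flexibility coefficients: a unit moment at one end gives L/(3EI) there and L/(6EI) at the far end, so f₁₁ = f₂₂ = 2.667/EI and f₁₂ = f₂₁ = 1.333/EI.
Compatibility — zero rotation at each built-in end:
  2.667 M_1 + 1.333 M_2 = 806.8
  1.333 M_1 + 2.667 M_2 = 727.2
Solving the pair gives M_1 = 221.6 kN·m and M_2 = 161.9 kN·m (hogging).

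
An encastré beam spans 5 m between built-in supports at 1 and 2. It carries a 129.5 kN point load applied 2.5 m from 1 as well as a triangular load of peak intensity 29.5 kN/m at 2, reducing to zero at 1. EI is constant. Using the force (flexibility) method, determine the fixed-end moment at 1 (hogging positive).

M_1 = 105.5 kN·m

Release both end moments; the primary structure is a simply-supported span 12 with redundants M_1 and M_2.
Simple-span end rotations at 1 and 2 under the given loads:
  at 1: point load 129.5 at a = 2.5: Pab(L + b)/(6LEI) = 202.3/EI
  at 2: point load 129.5 at a = 2.5: Pab(L + a)/(6LEI) = 202.3/EI
  at 1: triangular load, peak 29.5: 7w₀L³/(360EI) = 71.7/EI
  at 2: triangular load, peak 29.5: w₀L³/(45EI) = 81.94/EI
  θ_10 = 274/EI,  θ_20 = 284.3/EI
Flexibility coefficients: a unit moment at one end gives L/(3EI) there and L/(6EI) at the far end, so f₁₁ = f₂₂ = 1.667/EI and f₁₂ = f₂₁ = 0.8333/EI.
Compatibility — zero rotation at each built-in end:
  1.667 M_1 + 0.8333 M_2 = 274
  0.8333 M_1 + 1.667 M_2 = 284.3
Solving the pair gives M_1 = 105.5 kN·m and M_2 = 117.8 kN·m (hogging).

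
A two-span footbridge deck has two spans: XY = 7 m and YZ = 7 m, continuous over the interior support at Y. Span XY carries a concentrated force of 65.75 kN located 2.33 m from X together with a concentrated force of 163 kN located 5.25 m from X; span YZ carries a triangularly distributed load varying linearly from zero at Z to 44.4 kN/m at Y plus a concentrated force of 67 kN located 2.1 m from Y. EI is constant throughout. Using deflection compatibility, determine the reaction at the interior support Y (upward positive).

Take M_Y as the redundant. Released structure: two simple spans XY and YZ with a hinge at Y.
Discontinuity in slope at Y on the released structure — sum the simple-span end rotations:
  span XY: point load 65.75 at a = 2.33: Pab(L + a)/(6LEI) = 158.9/EI
  span XY: point load 163 at a = 5.25: Pab(L + a)/(6LEI) = 436.8/EI
  span YZ: triangular load, peak 44.4: w₀L³/(45EI) = 338.4/EI
  span YZ: point load 67 at a = 2.1: Pab(L + b)/(6LEI) = 195.3/EI
  relative rotation θ_0 = (595.7 + 533.8)/EI = 1129/EI
A unit hogging moment at Y produces rotation L₁/(3EI) + L₂/(3EI) = 4.667/EI.
Compatibility: M_Y·(L₁+L₂)/(3EI) = θ_0, giving M_Y = 242 kN·m (hogging).
Span XY, ΣM about X with M_Y applied at Y: R_Y^{XY}·7 = 1009 + 242, so R_Y^{XY} = 178.7 kN and R_X = 228.8 − 178.7 = 50.04 kN.
Span YZ, ΣM about Z: R_Y^{YZ}·7 = 1054 + 242, so R_Y^{YZ} = 185.1 kN and R_Z = 222.4 − 185.1 = 37.32 kN.
R_Y = 178.7 + 185.1 = 363.8 kN.

R_Y = 363.8 kN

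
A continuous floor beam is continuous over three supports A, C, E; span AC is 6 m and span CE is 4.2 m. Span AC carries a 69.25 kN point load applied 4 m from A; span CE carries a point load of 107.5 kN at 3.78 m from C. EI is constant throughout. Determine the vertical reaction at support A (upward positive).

R_A = 14.01 kN

Take M_C as the redundant. Released structure: two simple spans AC and CE with a hinge at C.
Discontinuity in slope at C on the released structure — sum the simple-span end rotations:
  span AC: point load 69.25 at a = 4: Pab(L + a)/(6LEI) = 153.9/EI
  span CE: point load 107.5 at a = 3.78: Pab(L + b)/(6LEI) = 31.29/EI
  relative rotation θ_0 = (153.9 + 31.29)/EI = 185.2/EI
A unit hogging moment at C produces rotation L₁/(3EI) + L₂/(3EI) = 3.4/EI.
Compatibility: M_C·(L₁+L₂)/(3EI) = θ_0, giving M_C = 54.46 kN·m (hogging).
Span AC, ΣM about A with M_C applied at C: R_C^{AC}·6 = 277 + 54.46, so R_C^{AC} = 55.24 kN and R_A = 69.25 − 55.24 = 14.01 kN.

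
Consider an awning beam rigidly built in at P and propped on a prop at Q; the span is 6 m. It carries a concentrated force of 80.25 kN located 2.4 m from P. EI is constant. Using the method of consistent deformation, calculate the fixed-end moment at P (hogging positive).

M_P = 92.45 kN·m

Take the reaction at Q as the redundant and release it; the primary structure is a cantilever fixed at P.
Deflection at Q on the released cantilever, summing each load's contribution:
  point load 80.25 at a = 2.4: Pa²(3L − a)/(6EI) = 1202/EI
Tip deflection under a unit load at Q: L³/(3EI) = 72/EI.
Compatibility at Q: δ_0 − R_Q·δ_{QQ} = 0, so R_Q = 1202/72 = 16.69 kN.
Moment equilibrium about P: M_P = Σ(load moments about P) − R_Q·L = 192.6 − 16.69×6 = 92.45 kN·m.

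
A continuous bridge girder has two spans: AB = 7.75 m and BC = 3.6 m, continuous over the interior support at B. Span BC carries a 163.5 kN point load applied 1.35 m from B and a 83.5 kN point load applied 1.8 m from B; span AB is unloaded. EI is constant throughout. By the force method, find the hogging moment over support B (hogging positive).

M_B = 53.43 kN·m

Release continuity at B by inserting a hinge; the redundant is the internal moment M_B. The primary structure is two simply-supported spans AB and BC.
Rotations at B on the released spans (each span's end-slope, ×1/EI):
  span BC: point load 163.5 at a = 1.35: Pab(L + b)/(6LEI) = 134.5/EI
  span BC: point load 83.5 at a = 1.8: Pab(L + b)/(6LEI) = 67.64/EI
  relative rotation θ_0 = (0 + 202.1)/EI = 202.1/EI
A unit hogging moment at B produces rotation L₁/(3EI) + L₂/(3EI) = 3.783/EI.
Slope continuity at B: θ_0 = M_B·3.783/EI, so M_B = 202.1/3.783 = 53.43 kN·m (hogging).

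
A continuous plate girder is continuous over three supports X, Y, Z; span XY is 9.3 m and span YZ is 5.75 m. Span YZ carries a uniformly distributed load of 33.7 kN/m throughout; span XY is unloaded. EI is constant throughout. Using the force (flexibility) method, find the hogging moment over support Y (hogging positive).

Release continuity at Y by inserting a hinge; the redundant is the internal moment M_Y. The primary structure is two simply-supported spans XY and YZ.
Rotations at Y on the released spans (each span's end-slope, ×1/EI):
  span YZ: UDL 33.7: wL³/(24EI) = 266.9/EI
  relative rotation θ_0 = (0 + 266.9)/EI = 266.9/EI
A unit hogging moment at Y produces rotation L₁/(3EI) + L₂/(3EI) = 5.017/EI.
Compatibility: M_Y·(L₁+L₂)/(3EI) = θ_0, giving M_Y = 53.21 kN·m (hogging).

M_Y = 53.21 kN·m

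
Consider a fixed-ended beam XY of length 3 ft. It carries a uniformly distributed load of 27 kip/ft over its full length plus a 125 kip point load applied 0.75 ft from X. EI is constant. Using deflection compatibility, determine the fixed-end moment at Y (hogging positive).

Release both end moments; the primary structure is a simply-supported span XY with redundants M_X and M_Y.
On the primary (simply-supported) span, the end slopes from the loading are:
  at X: UDL 27: wL³/(24EI) = 30.38/EI
  at Y: UDL 27: wL³/(24EI) = 30.38/EI
  at X: point load 125 at a = 0.75: Pab(L + b)/(6LEI) = 61.52/EI
  at Y: point load 125 at a = 0.75: Pab(L + a)/(6LEI) = 43.95/EI
  θ_X0 = 91.9/EI,  θ_Y0 = 74.32/EI
Flexibility coefficients: a unit moment at one end gives L/(3EI) there and L/(6EI) at the far end, so f₁₁ = f₂₂ = 1/EI and f₁₂ = f₂₁ = 0.5/EI.
Compatibility — zero rotation at each built-in end:
  1 M_X + 0.5 M_Y = 91.9
  0.5 M_X + 1 M_Y = 74.32
Solving the pair gives M_X = 72.98 kip·ft and M_Y = 37.83 kip·ft (hogging).

M_Y = 37.83 kip·ft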